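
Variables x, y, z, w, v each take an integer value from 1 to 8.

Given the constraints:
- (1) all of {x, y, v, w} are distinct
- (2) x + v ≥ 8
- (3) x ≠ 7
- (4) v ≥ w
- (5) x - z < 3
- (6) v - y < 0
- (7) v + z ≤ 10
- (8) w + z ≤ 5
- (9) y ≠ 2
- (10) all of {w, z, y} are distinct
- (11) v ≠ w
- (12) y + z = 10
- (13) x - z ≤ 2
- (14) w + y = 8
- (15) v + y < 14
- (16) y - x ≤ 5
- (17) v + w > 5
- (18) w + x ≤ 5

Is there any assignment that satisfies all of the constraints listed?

Satisfiable

One satisfying assignment is x = 3, y = 7, z = 3, w = 1, v = 6.
For the less obvious constraints — constraint 2: x + v = 9; constraint 5: x - z = 0; constraint 6: v - y = -1 — and the others hold by inspection.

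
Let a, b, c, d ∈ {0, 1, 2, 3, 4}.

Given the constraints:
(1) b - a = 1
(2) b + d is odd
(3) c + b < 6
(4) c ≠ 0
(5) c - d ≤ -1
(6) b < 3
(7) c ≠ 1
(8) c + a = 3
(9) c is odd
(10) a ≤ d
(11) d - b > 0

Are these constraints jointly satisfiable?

Satisfiable

Try a = 0, b = 1, c = 3, d = 4.
Check constraint 1: b - a = 1; constraint 3: c + b = 4. The remaining constraints are straightforward to verify.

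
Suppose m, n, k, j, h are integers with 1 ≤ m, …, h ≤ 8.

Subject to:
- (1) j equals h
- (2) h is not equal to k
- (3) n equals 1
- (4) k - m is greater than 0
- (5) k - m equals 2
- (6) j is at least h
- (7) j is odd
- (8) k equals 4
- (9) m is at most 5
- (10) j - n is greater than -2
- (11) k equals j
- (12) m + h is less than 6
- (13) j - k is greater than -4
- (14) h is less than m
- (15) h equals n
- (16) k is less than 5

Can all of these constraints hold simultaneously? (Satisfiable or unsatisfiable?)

Constraint 8 fixes k = 4 and constraint 3 fixes n = 1. Constraints 1, 11, and 15 give k = j = h = n, so k = n. But 4 ≠ 1 — contradiction.

Unsatisfiable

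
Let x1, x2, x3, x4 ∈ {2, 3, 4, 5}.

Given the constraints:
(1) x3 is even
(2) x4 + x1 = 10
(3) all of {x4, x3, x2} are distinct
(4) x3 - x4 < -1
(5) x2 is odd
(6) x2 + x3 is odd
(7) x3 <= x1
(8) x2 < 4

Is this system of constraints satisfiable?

One satisfying assignment is x1 = 5, x2 = 3, x3 = 2, x4 = 5.
For the less obvious constraints — constraint 2: x4 + x1 = 10; constraint 4: x3 - x4 = -3 — and the others hold by inspection.

Satisfiable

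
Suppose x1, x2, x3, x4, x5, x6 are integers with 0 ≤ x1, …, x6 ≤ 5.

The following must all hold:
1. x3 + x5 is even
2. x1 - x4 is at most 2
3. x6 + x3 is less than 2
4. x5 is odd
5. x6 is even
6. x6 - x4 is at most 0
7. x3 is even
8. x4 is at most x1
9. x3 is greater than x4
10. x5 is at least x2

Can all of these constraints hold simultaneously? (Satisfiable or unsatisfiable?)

Unsatisfiable

Constraint 7 makes x3 even and constraint 4 makes x5 odd, so x3 + x5 must be odd. Constraint 1 says x3 + x5 is even — contradiction.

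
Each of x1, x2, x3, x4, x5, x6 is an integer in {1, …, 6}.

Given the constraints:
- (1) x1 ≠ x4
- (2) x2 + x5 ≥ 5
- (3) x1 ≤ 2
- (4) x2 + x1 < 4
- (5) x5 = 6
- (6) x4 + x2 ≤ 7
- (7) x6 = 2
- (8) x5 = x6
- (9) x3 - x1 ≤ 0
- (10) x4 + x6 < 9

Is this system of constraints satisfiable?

Constraint 5 fixes x5 = 6 and constraint 7 fixes x6 = 2, but constraint 8 requires x5 = x6. Since 6 ≠ 2, contradiction.

Unsatisfiable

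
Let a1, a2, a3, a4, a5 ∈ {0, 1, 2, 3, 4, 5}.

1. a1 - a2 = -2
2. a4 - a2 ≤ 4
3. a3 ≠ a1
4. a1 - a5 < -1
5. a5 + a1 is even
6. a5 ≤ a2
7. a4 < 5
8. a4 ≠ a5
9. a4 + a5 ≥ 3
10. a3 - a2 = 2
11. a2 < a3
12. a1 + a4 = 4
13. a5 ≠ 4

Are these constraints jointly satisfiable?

Satisfiable

The assignment a1 = 0, a2 = 2, a3 = 4, a4 = 4, a5 = 2 works:
  constraint 1 holds since a1 - a2 = -2.
  constraint 2 holds since a4 - a2 = 2.
  constraint 4 holds since a1 - a5 = -2.
The rest check out directly.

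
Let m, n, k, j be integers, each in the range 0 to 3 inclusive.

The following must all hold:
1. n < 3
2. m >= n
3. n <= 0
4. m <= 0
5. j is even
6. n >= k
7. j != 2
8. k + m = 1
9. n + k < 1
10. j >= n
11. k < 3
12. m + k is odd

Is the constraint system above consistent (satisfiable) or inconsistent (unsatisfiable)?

From constraints 3 and 6: k ≤ n ≤ 0. From constraint 4: m ≤ 0. Hence k + m ≤ 0. But constraint 8 requires k + m = 1, and 1 > 0. Contradiction.

Unsatisfiable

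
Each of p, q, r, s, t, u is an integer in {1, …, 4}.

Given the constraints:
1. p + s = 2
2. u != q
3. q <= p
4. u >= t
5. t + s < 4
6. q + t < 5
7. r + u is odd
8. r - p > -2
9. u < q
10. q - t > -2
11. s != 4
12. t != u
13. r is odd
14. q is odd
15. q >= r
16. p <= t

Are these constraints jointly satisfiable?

Constraints 3, 4, 9, and 16 give q ≤ p, p ≤ t, t ≤ u, u < q. Chaining: q ≤ p ≤ t ≤ u < q, which forces q < q — impossible.

Unsatisfiable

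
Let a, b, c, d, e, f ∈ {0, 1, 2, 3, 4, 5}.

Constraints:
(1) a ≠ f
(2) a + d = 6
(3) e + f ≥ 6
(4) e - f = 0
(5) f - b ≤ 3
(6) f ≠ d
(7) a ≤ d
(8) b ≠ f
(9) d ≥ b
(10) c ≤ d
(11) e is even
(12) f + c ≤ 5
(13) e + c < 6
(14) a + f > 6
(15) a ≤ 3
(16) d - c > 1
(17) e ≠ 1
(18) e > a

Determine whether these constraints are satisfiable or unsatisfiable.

Satisfiable

One satisfying assignment is a = 3, b = 1, c = 1, d = 3, e = 4, f = 4.
For the less obvious constraints — constraint 2: a + d = 6; constraint 3: e + f = 8; constraint 4: e - f = 0 — and the others hold by inspection.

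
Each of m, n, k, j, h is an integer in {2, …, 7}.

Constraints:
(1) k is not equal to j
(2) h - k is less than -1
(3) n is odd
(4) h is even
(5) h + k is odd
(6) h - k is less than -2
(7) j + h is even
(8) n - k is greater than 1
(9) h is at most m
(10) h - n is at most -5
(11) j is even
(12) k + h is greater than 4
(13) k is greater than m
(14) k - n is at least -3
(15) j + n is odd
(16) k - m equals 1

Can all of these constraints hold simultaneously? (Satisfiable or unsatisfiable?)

The assignment m = 4, n = 7, k = 5, j = 4, h = 2 works:
  constraint 2 holds since h - k = -3.
  constraint 6 holds since h - k = -3.
  constraint 8 holds since n - k = 2.
The rest check out directly.

Satisfiable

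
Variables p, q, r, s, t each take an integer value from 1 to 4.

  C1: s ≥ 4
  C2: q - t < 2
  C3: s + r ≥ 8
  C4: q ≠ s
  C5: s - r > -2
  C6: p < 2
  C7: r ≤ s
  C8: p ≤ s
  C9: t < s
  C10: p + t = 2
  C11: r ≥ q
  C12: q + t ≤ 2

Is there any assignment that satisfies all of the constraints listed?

One satisfying assignment is p = 1, q = 1, r = 4, s = 4, t = 1.
For the less obvious constraints — constraint 2: q - t = 0; constraint 3: s + r = 8 — and the others hold by inspection.

Satisfiable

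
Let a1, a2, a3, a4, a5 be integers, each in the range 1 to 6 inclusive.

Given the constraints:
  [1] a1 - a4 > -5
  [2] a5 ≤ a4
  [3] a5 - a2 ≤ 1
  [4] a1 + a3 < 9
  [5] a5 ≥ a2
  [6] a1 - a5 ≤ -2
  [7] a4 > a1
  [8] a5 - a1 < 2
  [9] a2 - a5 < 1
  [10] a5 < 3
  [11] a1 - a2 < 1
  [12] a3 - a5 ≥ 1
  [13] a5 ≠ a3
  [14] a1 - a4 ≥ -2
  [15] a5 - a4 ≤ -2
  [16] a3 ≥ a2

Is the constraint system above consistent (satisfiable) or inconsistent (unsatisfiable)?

Constraints 6, 14, and 15 give a1 − a4 ≥ -2, a4 − a5 ≥ 2, a5 − a1 ≥ 2.
Adding all 3 inequalities: the left sides telescope to 0, and the right sides sum to (-2) + 2 + 2 = 2. So 0 ≥ 2, which is false.

Unsatisfiable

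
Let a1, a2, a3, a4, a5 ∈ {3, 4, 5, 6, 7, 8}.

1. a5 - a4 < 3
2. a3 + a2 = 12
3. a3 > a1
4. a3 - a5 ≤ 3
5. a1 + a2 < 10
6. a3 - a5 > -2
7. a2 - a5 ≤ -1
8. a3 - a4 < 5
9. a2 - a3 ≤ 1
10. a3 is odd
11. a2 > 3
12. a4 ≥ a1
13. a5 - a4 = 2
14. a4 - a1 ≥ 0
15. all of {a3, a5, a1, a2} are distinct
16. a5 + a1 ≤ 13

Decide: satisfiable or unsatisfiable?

Satisfiable

Try a1 = 4, a2 = 5, a3 = 7, a4 = 4, a5 = 6.
Check constraint 1: a5 - a4 = 2; constraint 2: a3 + a2 = 12. The remaining constraints are straightforward to verify.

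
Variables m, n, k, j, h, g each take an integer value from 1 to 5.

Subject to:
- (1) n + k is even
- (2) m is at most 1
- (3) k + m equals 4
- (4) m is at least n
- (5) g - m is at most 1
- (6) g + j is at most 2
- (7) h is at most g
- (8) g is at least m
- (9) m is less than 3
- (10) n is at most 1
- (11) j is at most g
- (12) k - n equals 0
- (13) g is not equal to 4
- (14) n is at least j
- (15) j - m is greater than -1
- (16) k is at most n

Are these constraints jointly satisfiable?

From constraints 10 and 16: k ≤ n ≤ 1. From constraint 2: m ≤ 1. Hence k + m ≤ 2. But constraint 3 requires k + m = 4, and 4 > 2. Contradiction.

Unsatisfiable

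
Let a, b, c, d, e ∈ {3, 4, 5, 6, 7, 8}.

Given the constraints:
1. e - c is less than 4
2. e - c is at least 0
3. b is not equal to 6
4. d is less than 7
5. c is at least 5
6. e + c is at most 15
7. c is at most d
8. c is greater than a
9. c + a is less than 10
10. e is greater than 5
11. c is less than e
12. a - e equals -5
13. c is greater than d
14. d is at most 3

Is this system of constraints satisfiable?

From constraints 5 and 7: d ≥ c and c ≥ 5, so d ≥ 5. From constraint 14: d ≤ 3. But 3 < 5, so no value of d works.

Unsatisfiable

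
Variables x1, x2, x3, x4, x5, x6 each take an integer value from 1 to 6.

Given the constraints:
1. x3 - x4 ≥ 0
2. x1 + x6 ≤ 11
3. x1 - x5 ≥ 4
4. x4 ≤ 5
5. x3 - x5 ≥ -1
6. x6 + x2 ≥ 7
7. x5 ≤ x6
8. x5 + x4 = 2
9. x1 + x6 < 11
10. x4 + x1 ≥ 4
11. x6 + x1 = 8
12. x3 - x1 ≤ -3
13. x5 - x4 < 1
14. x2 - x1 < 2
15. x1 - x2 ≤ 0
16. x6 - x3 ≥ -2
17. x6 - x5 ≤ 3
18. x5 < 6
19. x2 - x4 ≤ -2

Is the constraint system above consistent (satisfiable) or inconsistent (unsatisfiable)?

Constraints 1, 3, 15, 16, 17, and 19 give x5 − x6 ≥ -3, x6 − x3 ≥ -2, x3 − x4 ≥ 0, x4 − x2 ≥ 2, x2 − x1 ≥ 0, x1 − x5 ≥ 4.
Adding all 6 inequalities: the left sides telescope to 0, and the right sides sum to (-3) + (-2) + 0 + 2 + 0 + 4 = 1. So 0 ≥ 1, which is false.

Unsatisfiable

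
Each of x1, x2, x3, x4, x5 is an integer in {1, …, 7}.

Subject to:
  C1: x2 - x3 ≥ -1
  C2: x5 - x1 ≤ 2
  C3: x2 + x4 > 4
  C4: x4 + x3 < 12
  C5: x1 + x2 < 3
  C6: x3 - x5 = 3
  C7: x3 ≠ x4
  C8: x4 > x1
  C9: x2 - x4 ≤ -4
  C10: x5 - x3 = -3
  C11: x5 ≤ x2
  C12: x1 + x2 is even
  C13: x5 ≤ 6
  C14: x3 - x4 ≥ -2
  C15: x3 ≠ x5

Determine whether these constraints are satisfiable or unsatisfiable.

Constraints 1, 9, and 14 give x4 − x2 ≥ 4, x2 − x3 ≥ -1, x3 − x4 ≥ -2.
Adding all 3 inequalities: the left sides telescope to 0, and the right sides sum to 4 + (-1) + (-2) = 1. So 0 ≥ 1, which is false.

Unsatisfiable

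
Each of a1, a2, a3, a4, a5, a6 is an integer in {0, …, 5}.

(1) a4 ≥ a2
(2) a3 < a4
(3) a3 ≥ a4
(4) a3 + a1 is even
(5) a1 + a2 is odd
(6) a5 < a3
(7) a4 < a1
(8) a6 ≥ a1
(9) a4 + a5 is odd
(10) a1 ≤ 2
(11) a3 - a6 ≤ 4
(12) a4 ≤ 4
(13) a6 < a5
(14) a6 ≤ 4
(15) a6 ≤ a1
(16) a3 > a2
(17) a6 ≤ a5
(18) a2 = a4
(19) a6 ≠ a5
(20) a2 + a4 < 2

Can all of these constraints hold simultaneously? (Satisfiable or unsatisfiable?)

Unsatisfiable

Constraints 2, 6, 7, 8, and 13 give a4 < a1, a1 ≤ a6, a6 < a5, a5 < a3, a3 < a4. Chaining: a4 < a1 ≤ a6 < a5 < a3 < a4, which forces a4 < a4 — impossible.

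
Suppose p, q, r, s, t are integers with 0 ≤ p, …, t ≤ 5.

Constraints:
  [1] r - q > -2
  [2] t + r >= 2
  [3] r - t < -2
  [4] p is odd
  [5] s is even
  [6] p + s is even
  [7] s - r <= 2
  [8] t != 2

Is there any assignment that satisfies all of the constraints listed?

Constraint 4 makes p odd and constraint 5 makes s even, so p + s must be odd. Constraint 6 says p + s is even — contradiction.

Unsatisfiable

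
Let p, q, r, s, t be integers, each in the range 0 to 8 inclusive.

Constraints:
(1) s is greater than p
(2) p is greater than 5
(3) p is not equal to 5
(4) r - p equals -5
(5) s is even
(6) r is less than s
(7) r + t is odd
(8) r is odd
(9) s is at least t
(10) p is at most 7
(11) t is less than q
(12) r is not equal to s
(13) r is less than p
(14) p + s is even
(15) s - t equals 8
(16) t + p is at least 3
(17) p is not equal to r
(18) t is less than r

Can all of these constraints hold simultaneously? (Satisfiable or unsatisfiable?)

Setting (p, q, r, s, t) = (6, 8, 1, 8, 0) satisfies everything: constraint 4: r - p = -5; constraint 15: s - t = 8; constraint 16: t + p = 6, and the others follow.

Satisfiable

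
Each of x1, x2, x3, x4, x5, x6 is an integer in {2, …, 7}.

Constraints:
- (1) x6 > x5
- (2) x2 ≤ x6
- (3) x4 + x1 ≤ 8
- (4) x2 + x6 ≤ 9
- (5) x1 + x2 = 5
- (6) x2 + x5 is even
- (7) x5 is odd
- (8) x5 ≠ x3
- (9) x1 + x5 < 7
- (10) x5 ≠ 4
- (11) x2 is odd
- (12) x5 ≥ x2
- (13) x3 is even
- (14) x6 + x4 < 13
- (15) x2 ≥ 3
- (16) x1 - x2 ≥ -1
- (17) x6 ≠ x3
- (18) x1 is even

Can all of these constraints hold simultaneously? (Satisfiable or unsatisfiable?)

Satisfiable

One satisfying assignment is x1 = 2, x2 = 3, x3 = 2, x4 = 5, x5 = 3, x6 = 5.
For the less obvious constraints — constraint 3: x4 + x1 = 7; constraint 4: x2 + x6 = 8; constraint 5: x1 + x2 = 5 — and the others hold by inspection.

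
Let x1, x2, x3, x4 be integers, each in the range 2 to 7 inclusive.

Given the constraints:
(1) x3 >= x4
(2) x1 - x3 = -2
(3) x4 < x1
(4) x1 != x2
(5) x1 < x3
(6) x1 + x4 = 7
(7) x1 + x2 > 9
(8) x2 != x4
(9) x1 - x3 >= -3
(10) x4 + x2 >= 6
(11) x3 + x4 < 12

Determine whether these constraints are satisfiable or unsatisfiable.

The assignment x1 = 5, x2 = 6, x3 = 7, x4 = 2 works:
  constraint 2 holds since x1 - x3 = -2.
  constraint 6 holds since x1 + x4 = 7.
The rest check out directly.

Satisfiable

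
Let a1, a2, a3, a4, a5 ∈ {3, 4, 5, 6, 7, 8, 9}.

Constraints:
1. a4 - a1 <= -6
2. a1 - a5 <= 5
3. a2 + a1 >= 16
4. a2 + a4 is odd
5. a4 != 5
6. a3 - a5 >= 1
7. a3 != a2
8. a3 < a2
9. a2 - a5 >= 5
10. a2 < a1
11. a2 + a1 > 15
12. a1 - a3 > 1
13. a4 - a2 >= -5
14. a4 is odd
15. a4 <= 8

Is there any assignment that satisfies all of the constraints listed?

Unsatisfiable

Constraints 1, 2, 9, and 13 give a4 − a2 ≥ -5, a2 − a5 ≥ 5, a5 − a1 ≥ -5, a1 − a4 ≥ 6.
Adding all 4 inequalities: the left sides telescope to 0, and the right sides sum to (-5) + 5 + (-5) + 6 = 1. So 0 ≥ 1, which is false.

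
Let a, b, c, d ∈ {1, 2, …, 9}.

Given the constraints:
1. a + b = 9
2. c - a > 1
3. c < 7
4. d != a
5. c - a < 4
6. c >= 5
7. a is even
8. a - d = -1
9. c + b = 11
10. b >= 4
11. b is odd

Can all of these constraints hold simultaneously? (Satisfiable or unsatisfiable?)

Satisfiable

Try a = 4, b = 5, c = 6, d = 5.
Check constraint 1: a + b = 9; constraint 2: c - a = 2. The remaining constraints are straightforward to verify.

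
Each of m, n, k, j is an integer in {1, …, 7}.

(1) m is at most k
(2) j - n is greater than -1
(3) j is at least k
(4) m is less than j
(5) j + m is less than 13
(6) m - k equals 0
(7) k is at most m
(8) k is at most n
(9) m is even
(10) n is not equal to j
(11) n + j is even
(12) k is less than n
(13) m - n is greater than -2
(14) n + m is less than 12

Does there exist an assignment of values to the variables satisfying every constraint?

Satisfiable

Try m = 4, n = 5, k = 4, j = 7.
Check constraint 2: j - n = 2; constraint 5: j + m = 11. The remaining constraints are straightforward to verify.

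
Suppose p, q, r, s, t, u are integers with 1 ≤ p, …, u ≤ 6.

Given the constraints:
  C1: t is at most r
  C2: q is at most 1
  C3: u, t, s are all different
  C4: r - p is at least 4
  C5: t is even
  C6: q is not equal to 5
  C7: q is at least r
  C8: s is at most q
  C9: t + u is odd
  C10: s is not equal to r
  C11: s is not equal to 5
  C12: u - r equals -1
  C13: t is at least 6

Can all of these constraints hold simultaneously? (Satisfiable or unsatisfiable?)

From constraints 1 and 13: r ≥ t and t ≥ 6, so r ≥ 6. From constraints 2 and 7: r ≤ q and q ≤ 1, so r ≤ 1. But 1 < 6, so no value of r works.

Unsatisfiable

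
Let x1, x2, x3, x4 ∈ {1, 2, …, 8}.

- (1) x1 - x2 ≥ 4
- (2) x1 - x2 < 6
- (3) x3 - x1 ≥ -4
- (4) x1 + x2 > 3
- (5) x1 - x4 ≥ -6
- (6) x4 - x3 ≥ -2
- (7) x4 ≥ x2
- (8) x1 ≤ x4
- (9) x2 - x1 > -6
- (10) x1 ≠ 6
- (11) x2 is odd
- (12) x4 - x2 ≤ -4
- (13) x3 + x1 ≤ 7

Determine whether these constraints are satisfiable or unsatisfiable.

Constraints 1, 3, 6, and 12 give x2 − x4 ≥ 4, x4 − x3 ≥ -2, x3 − x1 ≥ -4, x1 − x2 ≥ 4.
Adding all 4 inequalities: the left sides telescope to 0, and the right sides sum to 4 + (-2) + (-4) + 4 = 2. So 0 ≥ 2, which is false.

Unsatisfiable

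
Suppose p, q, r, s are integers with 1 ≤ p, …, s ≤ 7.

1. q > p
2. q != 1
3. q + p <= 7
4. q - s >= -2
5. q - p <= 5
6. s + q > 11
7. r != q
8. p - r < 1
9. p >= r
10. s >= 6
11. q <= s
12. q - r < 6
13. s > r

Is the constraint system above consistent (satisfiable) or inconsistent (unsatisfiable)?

Take p = 1, q = 6, r = 1, s = 7. Then constraint 3: q + p = 7; constraint 4: q - s = -1; constraint 5: q - p = 5, and every other listed constraint is also met.

Satisfiable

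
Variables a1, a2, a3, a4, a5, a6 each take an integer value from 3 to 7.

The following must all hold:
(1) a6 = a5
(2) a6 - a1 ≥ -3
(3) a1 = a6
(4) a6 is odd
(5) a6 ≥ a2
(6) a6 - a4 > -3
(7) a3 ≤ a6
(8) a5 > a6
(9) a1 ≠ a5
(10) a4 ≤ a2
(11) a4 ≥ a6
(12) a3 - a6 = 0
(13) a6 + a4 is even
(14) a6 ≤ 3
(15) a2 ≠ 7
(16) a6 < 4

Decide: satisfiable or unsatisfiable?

Unsatisfiable

From constraints 1 and 3, a1 = a6 = a5, so a1 = a5. But constraint 9 says a1 ≠ a5. Contradiction.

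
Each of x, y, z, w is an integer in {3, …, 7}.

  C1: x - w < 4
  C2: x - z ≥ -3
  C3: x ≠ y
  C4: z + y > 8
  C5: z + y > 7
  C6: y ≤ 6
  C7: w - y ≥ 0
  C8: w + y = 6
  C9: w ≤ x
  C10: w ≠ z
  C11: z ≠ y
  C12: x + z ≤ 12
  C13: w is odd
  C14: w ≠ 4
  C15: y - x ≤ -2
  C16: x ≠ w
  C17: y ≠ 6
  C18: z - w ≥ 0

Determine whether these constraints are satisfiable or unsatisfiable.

The assignment x = 6, y = 3, z = 6, w = 3 works:
  constraint 1 holds since x - w = 3.
  constraint 2 holds since x - z = 0.
  constraint 4 holds since z + y = 9.
The rest check out directly.

Satisfiable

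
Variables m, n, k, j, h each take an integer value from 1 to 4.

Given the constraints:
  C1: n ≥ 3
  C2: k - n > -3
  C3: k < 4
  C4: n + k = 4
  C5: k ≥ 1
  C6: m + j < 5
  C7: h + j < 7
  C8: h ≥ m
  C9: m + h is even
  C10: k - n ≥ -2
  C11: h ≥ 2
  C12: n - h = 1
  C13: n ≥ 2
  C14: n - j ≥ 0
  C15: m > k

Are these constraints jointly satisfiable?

The assignment m = 2, n = 3, k = 1, j = 2, h = 2 works:
  constraint 2 holds since k - n = -2.
  constraint 4 holds since n + k = 4.
  constraint 6 holds since m + j = 4.
The rest check out directly.

Satisfiable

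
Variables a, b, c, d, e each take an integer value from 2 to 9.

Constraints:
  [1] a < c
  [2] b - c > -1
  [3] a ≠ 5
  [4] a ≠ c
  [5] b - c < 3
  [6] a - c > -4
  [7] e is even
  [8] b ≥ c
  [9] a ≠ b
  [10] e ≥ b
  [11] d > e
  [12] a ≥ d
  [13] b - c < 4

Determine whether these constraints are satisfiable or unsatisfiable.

Unsatisfiable

Constraints 1, 8, 10, 11, and 12 give a < c, c ≤ b, b ≤ e, e < d, d ≤ a. Chaining: a < c ≤ b ≤ e < d ≤ a, which forces a < a — impossible.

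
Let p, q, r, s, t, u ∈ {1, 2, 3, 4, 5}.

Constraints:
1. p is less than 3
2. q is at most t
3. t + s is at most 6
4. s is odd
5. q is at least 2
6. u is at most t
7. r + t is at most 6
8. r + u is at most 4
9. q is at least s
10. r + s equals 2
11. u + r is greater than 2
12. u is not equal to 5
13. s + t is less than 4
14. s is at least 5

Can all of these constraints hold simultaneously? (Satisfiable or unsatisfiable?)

Unsatisfiable

From constraints 2 and 5: t ≥ q ≥ 2. From constraint 14: s ≥ 5. Hence t + s ≥ 7. But constraint 3 requires t + s ≤ 6, and 6 < 7. Contradiction.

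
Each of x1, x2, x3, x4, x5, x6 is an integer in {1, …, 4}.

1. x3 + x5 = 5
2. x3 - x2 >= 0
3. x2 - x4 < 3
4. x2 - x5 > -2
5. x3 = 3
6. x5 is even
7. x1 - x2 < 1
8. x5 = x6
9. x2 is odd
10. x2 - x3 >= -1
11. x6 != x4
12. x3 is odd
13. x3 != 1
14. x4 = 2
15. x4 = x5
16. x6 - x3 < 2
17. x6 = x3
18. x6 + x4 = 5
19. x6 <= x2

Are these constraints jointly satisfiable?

Unsatisfiable

Constraint 14 fixes x4 = 2 and constraint 5 fixes x3 = 3. Constraints 8, 15, and 17 give x4 = x5 = x6 = x3, so x4 = x3. But 2 ≠ 3 — contradiction.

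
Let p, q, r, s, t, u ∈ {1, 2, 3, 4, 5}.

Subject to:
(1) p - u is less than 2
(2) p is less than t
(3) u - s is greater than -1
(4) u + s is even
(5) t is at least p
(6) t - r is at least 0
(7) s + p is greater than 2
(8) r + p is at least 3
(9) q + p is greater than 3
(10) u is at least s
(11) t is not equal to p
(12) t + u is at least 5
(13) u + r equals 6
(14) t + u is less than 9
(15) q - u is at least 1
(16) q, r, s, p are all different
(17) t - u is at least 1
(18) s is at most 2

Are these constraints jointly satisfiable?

Satisfiable

Setting (p, q, r, s, t, u) = (1, 5, 4, 2, 5, 2) satisfies everything: constraint 1: p - u = -1; constraint 3: u - s = 0, and the others follow.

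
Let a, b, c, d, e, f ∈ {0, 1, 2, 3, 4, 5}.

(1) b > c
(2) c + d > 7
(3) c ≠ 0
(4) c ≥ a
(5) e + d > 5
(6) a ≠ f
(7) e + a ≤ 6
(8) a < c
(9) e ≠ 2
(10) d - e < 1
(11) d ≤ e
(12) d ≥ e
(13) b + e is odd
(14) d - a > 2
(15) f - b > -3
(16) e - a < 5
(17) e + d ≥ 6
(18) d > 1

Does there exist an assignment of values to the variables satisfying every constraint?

Satisfiable

Take a = 0, b = 5, c = 4, d = 4, e = 4, f = 3. Then constraint 2: c + d = 8; constraint 5: e + d = 8, and every other listed constraint is also met.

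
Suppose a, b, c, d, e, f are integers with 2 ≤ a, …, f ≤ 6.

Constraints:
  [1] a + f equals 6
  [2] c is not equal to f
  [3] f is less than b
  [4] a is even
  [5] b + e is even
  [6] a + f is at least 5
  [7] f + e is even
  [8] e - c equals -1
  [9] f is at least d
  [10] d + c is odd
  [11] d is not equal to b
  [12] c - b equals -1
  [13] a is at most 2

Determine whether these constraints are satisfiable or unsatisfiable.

Take a = 2, b = 6, c = 5, d = 2, e = 4, f = 4. Then constraint 1: a + f = 6; constraint 6: a + f = 6, and every other listed constraint is also met.

Satisfiable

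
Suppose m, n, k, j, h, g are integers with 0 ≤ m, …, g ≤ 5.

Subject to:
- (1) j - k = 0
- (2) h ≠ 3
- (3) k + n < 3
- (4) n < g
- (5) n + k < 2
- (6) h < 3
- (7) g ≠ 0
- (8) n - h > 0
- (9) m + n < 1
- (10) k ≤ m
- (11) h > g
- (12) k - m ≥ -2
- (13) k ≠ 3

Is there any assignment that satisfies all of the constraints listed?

Unsatisfiable

Constraints 4, 8, and 11 give n < g, g < h, h < n. Chaining: n < g < h < n, which forces n < n — impossible.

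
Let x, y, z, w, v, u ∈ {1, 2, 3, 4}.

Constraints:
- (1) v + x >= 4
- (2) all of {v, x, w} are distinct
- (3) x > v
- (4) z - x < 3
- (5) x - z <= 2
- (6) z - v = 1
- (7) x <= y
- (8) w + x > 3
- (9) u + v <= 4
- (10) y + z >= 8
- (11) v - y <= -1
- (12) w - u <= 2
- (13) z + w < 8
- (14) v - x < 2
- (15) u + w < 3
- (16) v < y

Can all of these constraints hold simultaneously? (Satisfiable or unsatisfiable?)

Satisfiable

Try x = 4, y = 4, z = 4, w = 1, v = 3, u = 1.
Check constraint 1: v + x = 7; constraint 4: z - x = 0. The remaining constraints are straightforward to verify.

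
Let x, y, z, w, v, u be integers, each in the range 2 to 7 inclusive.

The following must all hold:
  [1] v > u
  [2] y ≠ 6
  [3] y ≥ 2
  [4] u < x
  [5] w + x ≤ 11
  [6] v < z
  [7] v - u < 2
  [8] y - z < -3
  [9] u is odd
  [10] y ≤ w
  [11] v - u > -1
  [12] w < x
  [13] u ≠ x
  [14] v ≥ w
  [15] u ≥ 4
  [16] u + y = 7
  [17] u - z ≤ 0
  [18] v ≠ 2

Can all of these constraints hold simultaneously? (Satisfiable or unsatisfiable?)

One satisfying assignment is x = 7, y = 2, z = 7, w = 3, v = 6, u = 5.
For the less obvious constraints — constraint 5: w + x = 10; constraint 7: v - u = 1 — and the others hold by inspection.

Satisfiable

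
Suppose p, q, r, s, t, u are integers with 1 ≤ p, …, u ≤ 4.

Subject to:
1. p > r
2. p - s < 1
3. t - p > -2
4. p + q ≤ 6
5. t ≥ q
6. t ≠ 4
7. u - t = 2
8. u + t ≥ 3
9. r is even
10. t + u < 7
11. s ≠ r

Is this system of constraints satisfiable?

Satisfiable

Try p = 3, q = 1, r = 2, s = 4, t = 2, u = 4.
Check constraint 2: p - s = -1; constraint 3: t - p = -1. The remaining constraints are straightforward to verify.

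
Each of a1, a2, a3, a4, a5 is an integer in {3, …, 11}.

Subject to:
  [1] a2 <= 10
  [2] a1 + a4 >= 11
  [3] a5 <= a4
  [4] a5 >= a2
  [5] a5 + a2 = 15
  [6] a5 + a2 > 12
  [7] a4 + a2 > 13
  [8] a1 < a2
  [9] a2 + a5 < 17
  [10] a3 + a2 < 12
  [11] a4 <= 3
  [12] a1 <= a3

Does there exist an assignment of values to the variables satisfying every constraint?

From constraints 3 and 11: a5 ≤ a4 ≤ 3. From constraint 1: a2 ≤ 10. Hence a5 + a2 ≤ 13. But constraint 5 requires a5 + a2 = 15, and 15 > 13. Contradiction.

Unsatisfiable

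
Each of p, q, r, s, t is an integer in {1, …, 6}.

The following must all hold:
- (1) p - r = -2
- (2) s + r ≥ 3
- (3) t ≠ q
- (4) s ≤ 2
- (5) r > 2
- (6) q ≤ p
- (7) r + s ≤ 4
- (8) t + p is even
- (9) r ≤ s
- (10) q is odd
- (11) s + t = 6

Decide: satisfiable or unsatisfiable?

Unsatisfiable

From constraint 5: r ≥ 3. From constraints 4 and 9: r ≤ s and s ≤ 2, so r ≤ 2. But 2 < 3, so no value of r works.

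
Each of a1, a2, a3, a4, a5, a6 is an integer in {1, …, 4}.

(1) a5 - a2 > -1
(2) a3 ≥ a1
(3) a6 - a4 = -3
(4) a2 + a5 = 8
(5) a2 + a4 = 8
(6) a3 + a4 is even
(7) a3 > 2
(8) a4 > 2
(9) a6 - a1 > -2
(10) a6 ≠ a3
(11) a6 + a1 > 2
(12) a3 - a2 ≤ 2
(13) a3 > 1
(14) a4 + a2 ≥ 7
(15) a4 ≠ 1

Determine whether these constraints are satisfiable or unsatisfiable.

Satisfiable

The assignment a1 = 2, a2 = 4, a3 = 4, a4 = 4, a5 = 4, a6 = 1 works:
  constraint 1 holds since a5 - a2 = 0.
  constraint 3 holds since a6 - a4 = -3.
  constraint 4 holds since a2 + a5 = 8.
The rest check out directly.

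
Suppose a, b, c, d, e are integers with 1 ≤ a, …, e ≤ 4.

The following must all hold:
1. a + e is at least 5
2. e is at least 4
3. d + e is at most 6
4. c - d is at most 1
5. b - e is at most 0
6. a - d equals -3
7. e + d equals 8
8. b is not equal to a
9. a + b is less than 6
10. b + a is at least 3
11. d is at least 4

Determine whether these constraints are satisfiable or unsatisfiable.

Unsatisfiable

From constraint 11: d ≥ 4. From constraint 2: e ≥ 4. Hence d + e ≥ 8. But constraint 3 requires d + e ≤ 6, and 6 < 8. Contradiction.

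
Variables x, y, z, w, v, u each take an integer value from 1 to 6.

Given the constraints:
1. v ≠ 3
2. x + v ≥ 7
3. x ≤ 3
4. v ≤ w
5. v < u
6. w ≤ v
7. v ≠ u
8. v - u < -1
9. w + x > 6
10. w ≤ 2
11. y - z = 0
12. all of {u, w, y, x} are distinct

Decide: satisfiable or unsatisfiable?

From constraint 3: x ≤ 3. From constraints 4 and 10: v ≤ w ≤ 2. Hence x + v ≤ 5. But constraint 2 requires x + v ≥ 7, and 7 > 5. Contradiction.

Unsatisfiable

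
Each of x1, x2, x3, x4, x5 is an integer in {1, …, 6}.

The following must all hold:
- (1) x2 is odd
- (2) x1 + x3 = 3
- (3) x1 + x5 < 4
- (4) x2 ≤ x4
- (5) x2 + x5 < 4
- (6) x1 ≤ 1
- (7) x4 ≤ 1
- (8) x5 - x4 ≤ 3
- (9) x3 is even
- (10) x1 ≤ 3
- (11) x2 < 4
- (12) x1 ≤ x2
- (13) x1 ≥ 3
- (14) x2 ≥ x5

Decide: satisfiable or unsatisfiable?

From constraints 12 and 13: x2 ≥ x1 and x1 ≥ 3, so x2 ≥ 3. From constraints 4 and 7: x2 ≤ x4 and x4 ≤ 1, so x2 ≤ 1. But 1 < 3, so no value of x2 works.

Unsatisfiable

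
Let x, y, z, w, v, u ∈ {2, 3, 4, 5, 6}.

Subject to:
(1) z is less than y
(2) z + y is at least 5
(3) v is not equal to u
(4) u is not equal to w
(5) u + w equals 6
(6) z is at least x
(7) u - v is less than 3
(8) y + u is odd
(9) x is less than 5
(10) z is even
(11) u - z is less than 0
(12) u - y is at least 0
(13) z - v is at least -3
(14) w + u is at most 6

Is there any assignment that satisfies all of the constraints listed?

Constraints 1, 11, and 12 give y ≤ u, u < z, z < y. Chaining: y ≤ u < z < y, which forces y < y — impossible.

Unsatisfiable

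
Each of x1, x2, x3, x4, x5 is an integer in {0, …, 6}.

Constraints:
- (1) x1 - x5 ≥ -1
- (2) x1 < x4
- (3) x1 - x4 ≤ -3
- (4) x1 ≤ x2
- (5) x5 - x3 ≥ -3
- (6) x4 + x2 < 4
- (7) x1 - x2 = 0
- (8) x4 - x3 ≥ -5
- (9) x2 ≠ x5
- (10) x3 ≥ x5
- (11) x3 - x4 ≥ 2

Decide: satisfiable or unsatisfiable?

Constraints 1, 3, 5, and 11 give x1 − x5 ≥ -1, x5 − x3 ≥ -3, x3 − x4 ≥ 2, x4 − x1 ≥ 3.
Adding all 4 inequalities: the left sides telescope to 0, and the right sides sum to (-1) + (-3) + 2 + 3 = 1. So 0 ≥ 1, which is false.

Unsatisfiable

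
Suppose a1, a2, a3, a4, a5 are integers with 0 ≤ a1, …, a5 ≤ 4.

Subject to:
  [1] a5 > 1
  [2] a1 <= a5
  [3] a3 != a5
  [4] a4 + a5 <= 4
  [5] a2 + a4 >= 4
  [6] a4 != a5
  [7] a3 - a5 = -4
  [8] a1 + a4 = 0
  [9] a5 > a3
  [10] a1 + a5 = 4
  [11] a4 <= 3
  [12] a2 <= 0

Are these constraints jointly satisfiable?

From constraint 12: a2 ≤ 0. From constraint 11: a4 ≤ 3. Hence a2 + a4 ≤ 3. But constraint 5 requires a2 + a4 ≥ 4, and 4 > 3. Contradiction.

Unsatisfiable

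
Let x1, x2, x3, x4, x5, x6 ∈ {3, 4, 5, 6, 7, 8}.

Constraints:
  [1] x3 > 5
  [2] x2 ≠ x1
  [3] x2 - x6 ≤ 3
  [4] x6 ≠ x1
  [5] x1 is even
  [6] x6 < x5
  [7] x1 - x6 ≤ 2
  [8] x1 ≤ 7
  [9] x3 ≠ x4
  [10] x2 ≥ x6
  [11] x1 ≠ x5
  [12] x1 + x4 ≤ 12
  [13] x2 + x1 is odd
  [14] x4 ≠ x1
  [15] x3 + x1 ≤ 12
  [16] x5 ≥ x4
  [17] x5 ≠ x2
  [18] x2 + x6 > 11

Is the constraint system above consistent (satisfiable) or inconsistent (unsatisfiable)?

Take x1 = 4, x2 = 7, x3 = 7, x4 = 5, x5 = 8, x6 = 5. Then constraint 3: x2 - x6 = 2; constraint 7: x1 - x6 = -1, and every other listed constraint is also met.

Satisfiable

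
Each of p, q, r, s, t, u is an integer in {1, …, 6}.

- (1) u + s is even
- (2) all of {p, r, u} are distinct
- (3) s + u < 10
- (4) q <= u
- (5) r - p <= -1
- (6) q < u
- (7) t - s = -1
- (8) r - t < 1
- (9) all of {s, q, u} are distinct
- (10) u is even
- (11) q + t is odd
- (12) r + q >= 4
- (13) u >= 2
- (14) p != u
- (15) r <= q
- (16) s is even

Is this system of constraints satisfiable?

Try p = 4, q = 4, r = 1, s = 2, t = 1, u = 6.
Check constraint 3: s + u = 8; constraint 5: r - p = -3; constraint 7: t - s = -1. The remaining constraints are straightforward to verify.

Satisfiable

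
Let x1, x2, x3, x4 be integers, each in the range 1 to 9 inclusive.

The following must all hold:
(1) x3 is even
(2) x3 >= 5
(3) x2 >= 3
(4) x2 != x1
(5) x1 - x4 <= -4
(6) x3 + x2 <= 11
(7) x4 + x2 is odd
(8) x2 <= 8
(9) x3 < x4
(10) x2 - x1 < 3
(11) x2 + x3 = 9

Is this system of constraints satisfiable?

One satisfying assignment is x1 = 2, x2 = 3, x3 = 6, x4 = 8.
For the less obvious constraints — constraint 5: x1 - x4 = -6; constraint 6: x3 + x2 = 9; constraint 10: x2 - x1 = 1 — and the others hold by inspection.

Satisfiable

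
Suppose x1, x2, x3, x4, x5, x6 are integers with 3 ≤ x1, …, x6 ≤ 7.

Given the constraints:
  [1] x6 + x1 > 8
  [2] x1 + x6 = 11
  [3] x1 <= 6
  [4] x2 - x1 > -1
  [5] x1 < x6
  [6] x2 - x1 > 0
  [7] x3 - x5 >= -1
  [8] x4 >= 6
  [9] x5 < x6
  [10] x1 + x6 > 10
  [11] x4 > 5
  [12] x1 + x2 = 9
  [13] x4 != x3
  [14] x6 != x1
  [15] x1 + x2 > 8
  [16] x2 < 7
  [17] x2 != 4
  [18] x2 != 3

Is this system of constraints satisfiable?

Satisfiable

Setting (x1, x2, x3, x4, x5, x6) = (4, 5, 5, 7, 4, 7) satisfies everything: constraint 1: x6 + x1 = 11; constraint 2: x1 + x6 = 11; constraint 4: x2 - x1 = 1, and the others follow.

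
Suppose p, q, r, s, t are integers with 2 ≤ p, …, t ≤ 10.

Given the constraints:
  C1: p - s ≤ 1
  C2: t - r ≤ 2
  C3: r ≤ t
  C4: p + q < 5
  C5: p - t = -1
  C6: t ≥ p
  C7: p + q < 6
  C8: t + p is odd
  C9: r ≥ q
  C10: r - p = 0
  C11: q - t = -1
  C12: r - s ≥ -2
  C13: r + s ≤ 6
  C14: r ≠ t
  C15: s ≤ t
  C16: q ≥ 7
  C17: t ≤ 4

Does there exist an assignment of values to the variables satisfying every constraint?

From constraints 9 and 16: r ≥ q and q ≥ 7, so r ≥ 7. From constraints 3 and 17: r ≤ t and t ≤ 4, so r ≤ 4. But 4 < 7, so no value of r works.

Unsatisfiable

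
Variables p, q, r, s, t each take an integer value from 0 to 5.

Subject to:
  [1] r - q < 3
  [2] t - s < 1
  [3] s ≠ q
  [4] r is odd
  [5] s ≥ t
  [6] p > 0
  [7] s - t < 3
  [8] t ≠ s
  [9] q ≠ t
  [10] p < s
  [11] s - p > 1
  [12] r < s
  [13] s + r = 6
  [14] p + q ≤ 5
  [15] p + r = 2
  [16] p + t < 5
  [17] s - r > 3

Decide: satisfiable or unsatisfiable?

Take p = 1, q = 1, r = 1, s = 5, t = 3. Then constraint 1: r - q = 0; constraint 2: t - s = -2; constraint 7: s - t = 2, and every other listed constraint is also met.

Satisfiable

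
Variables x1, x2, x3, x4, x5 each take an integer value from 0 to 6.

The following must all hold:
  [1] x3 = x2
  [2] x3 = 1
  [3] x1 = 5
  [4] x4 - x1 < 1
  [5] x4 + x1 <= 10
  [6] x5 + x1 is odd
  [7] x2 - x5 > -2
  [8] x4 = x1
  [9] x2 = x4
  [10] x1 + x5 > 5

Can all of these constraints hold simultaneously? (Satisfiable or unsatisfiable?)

Unsatisfiable

Constraint 2 fixes x3 = 1 and constraint 3 fixes x1 = 5. Constraints 1, 8, and 9 give x3 = x2 = x4 = x1, so x3 = x1. But 1 ≠ 5 — contradiction.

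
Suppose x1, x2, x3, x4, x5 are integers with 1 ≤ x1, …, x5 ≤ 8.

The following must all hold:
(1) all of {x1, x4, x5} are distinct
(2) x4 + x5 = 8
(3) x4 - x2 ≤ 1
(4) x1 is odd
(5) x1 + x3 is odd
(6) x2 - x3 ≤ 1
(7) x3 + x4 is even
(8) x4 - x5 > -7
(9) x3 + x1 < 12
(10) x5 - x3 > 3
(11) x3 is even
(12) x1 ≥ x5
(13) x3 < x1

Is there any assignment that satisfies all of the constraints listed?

Take x1 = 7, x2 = 2, x3 = 2, x4 = 2, x5 = 6. Then constraint 2: x4 + x5 = 8; constraint 3: x4 - x2 = 0; constraint 6: x2 - x3 = 0, and every other listed constraint is also met.

Satisfiable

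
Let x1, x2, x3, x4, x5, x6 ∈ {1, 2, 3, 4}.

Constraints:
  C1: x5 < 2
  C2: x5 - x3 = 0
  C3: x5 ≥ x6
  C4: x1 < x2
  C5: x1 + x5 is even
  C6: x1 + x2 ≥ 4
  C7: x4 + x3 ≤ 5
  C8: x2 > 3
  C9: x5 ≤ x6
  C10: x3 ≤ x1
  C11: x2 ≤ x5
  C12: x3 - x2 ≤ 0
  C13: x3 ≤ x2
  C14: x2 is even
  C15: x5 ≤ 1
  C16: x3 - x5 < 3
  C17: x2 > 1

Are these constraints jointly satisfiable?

From constraint 8: x2 ≥ 4. From constraints 11 and 15: x2 ≤ x5 and x5 ≤ 1, so x2 ≤ 1. But 1 < 4, so no value of x2 works.

Unsatisfiable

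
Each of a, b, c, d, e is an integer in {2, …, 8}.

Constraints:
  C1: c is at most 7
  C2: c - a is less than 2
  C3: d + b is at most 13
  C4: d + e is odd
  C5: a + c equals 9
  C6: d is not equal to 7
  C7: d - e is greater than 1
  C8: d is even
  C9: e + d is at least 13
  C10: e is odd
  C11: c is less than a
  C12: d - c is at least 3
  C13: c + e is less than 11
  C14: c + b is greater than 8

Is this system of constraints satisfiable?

Satisfiable

One satisfying assignment is a = 5, b = 5, c = 4, d = 8, e = 5.
For the less obvious constraints — constraint 2: c - a = -1; constraint 3: d + b = 13 — and the others hold by inspection.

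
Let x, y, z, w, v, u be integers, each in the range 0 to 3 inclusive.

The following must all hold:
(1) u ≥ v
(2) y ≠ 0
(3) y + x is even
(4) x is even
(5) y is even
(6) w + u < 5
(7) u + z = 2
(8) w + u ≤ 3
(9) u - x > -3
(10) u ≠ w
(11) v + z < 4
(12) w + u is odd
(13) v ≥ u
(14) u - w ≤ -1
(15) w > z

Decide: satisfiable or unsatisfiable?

Satisfiable

Setting (x, y, z, w, v, u) = (2, 2, 1, 2, 1, 1) satisfies everything: constraint 6: w + u = 3; constraint 7: u + z = 2, and the others follow.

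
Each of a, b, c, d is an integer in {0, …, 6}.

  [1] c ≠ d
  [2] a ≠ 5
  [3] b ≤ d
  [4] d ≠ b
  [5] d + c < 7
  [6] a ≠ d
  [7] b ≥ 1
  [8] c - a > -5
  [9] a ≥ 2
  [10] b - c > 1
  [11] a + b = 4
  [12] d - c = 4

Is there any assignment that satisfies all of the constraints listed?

Setting (a, b, c, d) = (2, 2, 0, 4) satisfies everything: constraint 5: d + c = 4; constraint 8: c - a = -2; constraint 10: b - c = 2, and the others follow.

Satisfiable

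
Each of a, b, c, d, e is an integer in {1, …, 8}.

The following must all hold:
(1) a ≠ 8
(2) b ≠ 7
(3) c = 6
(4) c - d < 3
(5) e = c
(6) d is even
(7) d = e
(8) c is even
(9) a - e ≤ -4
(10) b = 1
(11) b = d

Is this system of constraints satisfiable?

Constraint 10 fixes b = 1 and constraint 3 fixes c = 6. Constraints 5, 7, and 11 give b = d = e = c, so b = c. But 1 ≠ 6 — contradiction.

Unsatisfiable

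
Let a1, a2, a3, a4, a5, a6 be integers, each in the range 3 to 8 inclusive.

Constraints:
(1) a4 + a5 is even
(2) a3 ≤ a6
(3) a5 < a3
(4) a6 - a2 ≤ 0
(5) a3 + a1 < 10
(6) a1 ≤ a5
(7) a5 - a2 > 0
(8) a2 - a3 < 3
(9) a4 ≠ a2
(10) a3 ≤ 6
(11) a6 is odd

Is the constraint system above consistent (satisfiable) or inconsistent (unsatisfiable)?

Unsatisfiable

Constraints 2, 3, 4, and 7 give a6 ≤ a2, a2 < a5, a5 < a3, a3 ≤ a6. Chaining: a6 ≤ a2 < a5 < a3 ≤ a6, which forces a6 < a6 — impossible.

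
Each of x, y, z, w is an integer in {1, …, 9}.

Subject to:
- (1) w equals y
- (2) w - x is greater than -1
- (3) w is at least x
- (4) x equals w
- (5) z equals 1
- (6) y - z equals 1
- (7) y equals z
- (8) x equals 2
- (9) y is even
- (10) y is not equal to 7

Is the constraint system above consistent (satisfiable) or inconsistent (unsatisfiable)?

Constraint 8 fixes x = 2 and constraint 5 fixes z = 1. Constraints 1, 4, and 7 give x = w = y = z, so x = z. But 2 ≠ 1 — contradiction.

Unsatisfiable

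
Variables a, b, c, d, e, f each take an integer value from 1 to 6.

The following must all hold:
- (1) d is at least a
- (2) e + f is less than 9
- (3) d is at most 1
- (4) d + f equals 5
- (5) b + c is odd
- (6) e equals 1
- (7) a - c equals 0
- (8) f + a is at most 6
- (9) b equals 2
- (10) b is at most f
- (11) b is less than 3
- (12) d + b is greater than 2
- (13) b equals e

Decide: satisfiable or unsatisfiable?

Constraint 9 fixes b = 2 and constraint 6 fixes e = 1, but constraint 13 requires b = e. Since 2 ≠ 1, contradiction.

Unsatisfiable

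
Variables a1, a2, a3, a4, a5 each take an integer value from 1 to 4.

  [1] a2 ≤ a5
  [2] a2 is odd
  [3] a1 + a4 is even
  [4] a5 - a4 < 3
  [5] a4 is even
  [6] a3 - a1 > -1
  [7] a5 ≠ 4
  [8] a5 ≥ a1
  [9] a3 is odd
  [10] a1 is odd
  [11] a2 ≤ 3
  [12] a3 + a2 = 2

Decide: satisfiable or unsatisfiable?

Constraint 10 makes a1 odd and constraint 5 makes a4 even, so a1 + a4 must be odd. Constraint 3 says a1 + a4 is even — contradiction.

Unsatisfiable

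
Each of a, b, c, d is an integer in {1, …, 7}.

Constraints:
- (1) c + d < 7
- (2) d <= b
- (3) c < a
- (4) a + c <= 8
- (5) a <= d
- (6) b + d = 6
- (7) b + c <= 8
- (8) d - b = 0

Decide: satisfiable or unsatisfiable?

Satisfiable

Setting (a, b, c, d) = (3, 3, 2, 3) satisfies everything: constraint 1: c + d = 5; constraint 4: a + c = 5; constraint 6: b + d = 6, and the others follow.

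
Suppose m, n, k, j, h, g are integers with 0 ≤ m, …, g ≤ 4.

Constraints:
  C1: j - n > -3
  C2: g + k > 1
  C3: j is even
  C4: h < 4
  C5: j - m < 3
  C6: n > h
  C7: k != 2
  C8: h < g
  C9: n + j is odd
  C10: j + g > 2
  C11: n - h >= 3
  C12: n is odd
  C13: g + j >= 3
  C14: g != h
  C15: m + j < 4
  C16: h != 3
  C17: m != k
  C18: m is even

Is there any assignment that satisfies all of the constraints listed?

Satisfiable

One satisfying assignment is m = 0, n = 3, k = 3, j = 2, h = 0, g = 1.
For the less obvious constraints — constraint 1: j - n = -1; constraint 2: g + k = 4; constraint 5: j - m = 2 — and the others hold by inspection.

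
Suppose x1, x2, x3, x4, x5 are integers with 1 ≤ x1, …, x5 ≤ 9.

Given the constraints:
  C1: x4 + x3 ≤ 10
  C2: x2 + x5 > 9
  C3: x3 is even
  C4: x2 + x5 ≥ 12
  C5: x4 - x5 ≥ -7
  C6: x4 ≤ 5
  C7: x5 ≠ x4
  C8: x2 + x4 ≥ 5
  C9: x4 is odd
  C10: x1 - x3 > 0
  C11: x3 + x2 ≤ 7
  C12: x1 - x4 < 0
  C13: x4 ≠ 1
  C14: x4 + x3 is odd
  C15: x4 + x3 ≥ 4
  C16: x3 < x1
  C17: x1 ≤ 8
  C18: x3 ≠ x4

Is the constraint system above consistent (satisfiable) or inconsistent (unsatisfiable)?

Setting (x1, x2, x3, x4, x5) = (3, 3, 2, 5, 9) satisfies everything: constraint 1: x4 + x3 = 7; constraint 2: x2 + x5 = 12, and the others follow.

Satisfiable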